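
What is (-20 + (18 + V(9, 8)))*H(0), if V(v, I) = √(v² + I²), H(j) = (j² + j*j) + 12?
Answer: -24 + 12*√145 ≈ 120.50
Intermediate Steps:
H(j) = 12 + 2*j² (H(j) = (j² + j²) + 12 = 2*j² + 12 = 12 + 2*j²)
V(v, I) = √(I² + v²)
(-20 + (18 + V(9, 8)))*H(0) = (-20 + (18 + √(8² + 9²)))*(12 + 2*0²) = (-20 + (18 + √(64 + 81)))*(12 + 2*0) = (-20 + (18 + √145))*(12 + 0) = (-2 + √145)*12 = -24 + 12*√145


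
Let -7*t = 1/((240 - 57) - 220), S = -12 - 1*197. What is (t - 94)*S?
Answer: 5088105/259 ≈ 19645.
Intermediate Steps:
S = -209 (S = -12 - 197 = -209)
t = 1/259 (t = -1/(7*((240 - 57) - 220)) = -1/(7*(183 - 220)) = -⅐/(-37) = -⅐*(-1/37) = 1/259 ≈ 0.0038610)
(t - 94)*S = (1/259 - 94)*(-209) = -24345/259*(-209) = 5088105/259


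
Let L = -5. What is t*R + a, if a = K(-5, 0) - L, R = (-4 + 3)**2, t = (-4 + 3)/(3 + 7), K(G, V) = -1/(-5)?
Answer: 51/10 ≈ 5.1000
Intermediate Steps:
K(G, V) = 1/5 (K(G, V) = -1*(-1/5) = 1/5)
t = -1/10 ≈ -0.10000
R = 1 (R = (-1)**2 = 1)
a = 26/5 (a = 1/5 - 1*(-5) = 1/5 + 5 = 26/5 ≈ 5.2000)
t*R + a = -1/10*1 + 26/5 = -1/10 + 26/5 = 51/10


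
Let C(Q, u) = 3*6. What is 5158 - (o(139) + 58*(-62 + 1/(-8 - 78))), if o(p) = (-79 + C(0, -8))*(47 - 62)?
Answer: 337106/43 ≈ 7839.7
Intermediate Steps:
C(Q, u) = 18
o(p) = 915 (o(p) = (-79 + 18)*(47 - 62) = -61*(-15) = 915)
5158 - (o(139) + 58*(-62 + 1/(-8 - 78))) = 5158 - (915 + 58*(-62 + 1/(-8 - 78))) = 5158 - (915 + 58*(-62 + 1/(-86))) = 5158 - (915 + 58*(-62 - 1/86)) = 5158 - (915 + 58*(-5333/86)) = 5158 - (915 - 154657/43) = 5158 - 1*(-115312/43) = 5158 + 115312/43 = 337106/43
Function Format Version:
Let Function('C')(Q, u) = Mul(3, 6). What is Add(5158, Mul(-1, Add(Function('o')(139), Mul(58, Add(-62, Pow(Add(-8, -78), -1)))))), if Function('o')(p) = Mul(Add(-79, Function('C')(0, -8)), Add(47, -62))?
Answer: Rational(337106, 43) ≈ 7839.7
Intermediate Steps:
Function('C')(Q, u) = 18
Function('o')(p) = 915 (Function('o')(p) = Mul(Add(-79, 18), Add(47, -62)) = Mul(-61, -15) = 915)
Add(5158, Mul(-1, Add(Function('o')(139), Mul(58, Add(-62, Pow(Add(-8, -78), -1)))))) = Add(5158, Mul(-1, Add(915, Mul(58, Add(-62, Pow(Add(-8, -78), -1)))))) = Add(5158, Mul(-1, Add(915, Mul(58, Add(-62, Pow(-86, -1)))))) = Add(5158, Mul(-1, Add(915, Mul(58, Add(-62, Rational(-1, 86)))))) = Add(5158, Mul(-1, Add(915, Mul(58, Rational(-5333, 86))))) = Add(5158, Mul(-1, Add(915, Rational(-154657, 43)))) = Add(5158, Mul(-1, Rational(-115312, 43))) = Add(5158, Rational(115312, 43)) = Rational(337106, 43)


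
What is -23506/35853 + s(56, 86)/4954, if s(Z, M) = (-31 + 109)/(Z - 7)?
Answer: -2851595471/4351586169 ≈ -0.65530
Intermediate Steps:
s(Z, M) = 78/(-7 + Z)
-23506/35853 + s(56, 86)/4954 = -23506/35853 + (78/(-7 + 56))/4954 = -23506*1/35853 + (78/49)*(1/4954) = -23506/35853 + (78*(1/49))*(1/4954) = -23506/35853 + (78/49)*(1/4954) = -23506/35853 + 39/121373 = -2851595471/4351586169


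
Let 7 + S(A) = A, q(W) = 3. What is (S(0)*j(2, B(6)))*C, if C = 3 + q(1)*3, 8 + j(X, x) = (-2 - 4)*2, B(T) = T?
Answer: 1680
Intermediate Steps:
S(A) = -7 + A
j(X, x) = -20 (j(X, x) = -8 + (-2 - 4)*2 = -8 - 6*2 = -8 - 12 = -20)
C = 12 (C = 3 + 3*3 = 3 + 9 = 12)
(S(0)*j(2, B(6)))*C = ((-7 + 0)*(-20))*12 = -7*(-20)*12 = 140*12 = 1680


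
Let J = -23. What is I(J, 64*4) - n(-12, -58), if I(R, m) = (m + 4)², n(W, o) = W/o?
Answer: 1960394/29 ≈ 67600.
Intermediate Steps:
I(R, m) = (4 + m)²
I(J, 64*4) - n(-12, -58) = (4 + 64*4)² - (-12)/(-58) = (4 + 256)² - (-12)*(-1)/58 = 260² - 1*6/29 = 67600 - 6/29 = 1960394/29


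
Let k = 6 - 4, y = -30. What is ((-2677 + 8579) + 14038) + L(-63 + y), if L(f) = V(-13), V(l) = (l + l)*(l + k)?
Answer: 20226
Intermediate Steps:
k = 2
V(l) = 2*l*(2 + l) (V(l) = (l + l)*(l + 2) = (2*l)*(2 + l) = 2*l*(2 + l))
L(f) = 286 (L(f) = 2*(-13)*(2 - 13) = 2*(-13)*(-11) = 286)
((-2677 + 8579) + 14038) + L(-63 + y) = ((-2677 + 8579) + 14038) + 286 = (5902 + 14038) + 286 = 19940 + 286 = 20226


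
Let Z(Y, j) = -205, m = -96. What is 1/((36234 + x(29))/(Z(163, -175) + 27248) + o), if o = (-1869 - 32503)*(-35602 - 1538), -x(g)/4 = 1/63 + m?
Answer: 1703709/2174914158987650 ≈ 7.8334e-10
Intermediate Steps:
x(g) = 24188/63 (x(g) = -4*(1/63 - 96) = -4*(-6047/63) = 24188/63)
o = 1276576080 (o = -34372*(-37140) = 1276576080)
1/((36234 + x(29))/(Z(163, -175) + 27248) + o) = 1/((36234 + 24188/63)/(-205 + 27248) + 1276576080) = 1/((2306930/63)/27043 + 1276576080) = 1/((2306930/63)*(1/27043) + 1276576080) = 1/(2306930/1703709 + 1276576080) = 1/(2174914158987650/1703709) = 1703709/2174914158987650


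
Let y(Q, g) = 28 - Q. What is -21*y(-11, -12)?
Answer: -819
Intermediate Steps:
-21*y(-11, -12) = -21*(28 - 1*(-11)) = -21*(28 + 11) = -21*39 = -819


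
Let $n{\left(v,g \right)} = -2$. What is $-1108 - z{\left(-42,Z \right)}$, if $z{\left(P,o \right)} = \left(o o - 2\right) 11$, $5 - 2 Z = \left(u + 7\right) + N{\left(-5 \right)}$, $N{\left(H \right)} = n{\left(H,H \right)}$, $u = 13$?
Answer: $- \frac{6203}{4} \approx -1550.8$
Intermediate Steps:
$N{\left(H \right)} = -2$
$Z = - \frac{13}{2}$ ($Z = \frac{5}{2} - \frac{\left(13 + 7\right) - 2}{2} = \frac{5}{2} - \frac{20 - 2}{2} = \frac{5}{2} - 9 = - \frac{13}{2} \approx -6.5$)
$z{\left(P,o \right)} = -22 + 11 o^{2}$ ($z{\left(P,o \right)} = \left(o^{2} - 2\right) 11 = \left(-2 + o^{2}\right) 11 = -22 + 11 o^{2}$)
$-1108 - z{\left(-42,Z \right)} = -1108 - \left(-22 + 11 \left(- \frac{13}{2}\right)^{2}\right) = -1108 - \left(-22 + 11 \cdot \frac{169}{4}\right) = -1108 - \left(-22 + \frac{1859}{4}\right) = -1108 - \frac{1771}{4} = - \frac{6203}{4}$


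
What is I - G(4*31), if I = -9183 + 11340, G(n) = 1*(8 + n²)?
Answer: -13227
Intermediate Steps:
G(n) = 8 + n²
I = 2157
I - G(4*31) = 2157 - (8 + (4*31)²) = 2157 - (8 + 124²) = 2157 - (8 + 15376) = 2157 - 1*15384 = 2157 - 15384 = -13227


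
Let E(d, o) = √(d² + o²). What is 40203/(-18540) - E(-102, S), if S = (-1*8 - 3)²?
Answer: -4467/2060 - √25045 ≈ -160.42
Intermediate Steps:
S = 121 (S = (-8 - 3)² = (-11)² = 121)
40203/(-18540) - E(-102, S) = 40203/(-18540) - √((-102)² + 121²) = 40203*(-1/18540) - √(10404 + 14641) = -4467/2060 - √25045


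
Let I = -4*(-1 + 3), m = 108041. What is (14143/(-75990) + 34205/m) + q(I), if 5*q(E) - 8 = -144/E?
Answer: 8752679831/1642007118 ≈ 5.3305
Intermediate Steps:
I = -8 (I = -4*2 = -8)
q(E) = 8/5 - 144/(5*E) (q(E) = 8/5 + (-144/E)/5 = 8/5 - 144/(5*E))
(14143/(-75990) + 34205/m) + q(I) = (14143/(-75990) + 34205/108041) + (8/5)*(-18 - 8)/(-8) = (14143*(-1/75990) + 34205*(1/108041)) + (8/5)*(-⅛)*(-26) = (-14143/75990 + 34205/108041) + 26/5 = 1071214087/8210035590 + 26/5 = 8752679831/1642007118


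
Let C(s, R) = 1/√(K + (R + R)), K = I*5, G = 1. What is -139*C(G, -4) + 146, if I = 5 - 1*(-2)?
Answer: 146 - 139*√3/9 ≈ 119.25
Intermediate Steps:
I = 7 (I = 5 + 2 = 7)
K = 35 (K = 7*5 = 35)
C(s, R) = (35 + 2*R)^(-½) (C(s, R) = 1/√(35 + (R + R)) = 1/√(35 + 2*R) = (35 + 2*R)^(-½))
-139*C(G, -4) + 146 = -139/√(35 + 2*(-4)) + 146 = -139/√(35 - 8) + 146 = -139*√3/9 + 146 = 146 - 139*√3/9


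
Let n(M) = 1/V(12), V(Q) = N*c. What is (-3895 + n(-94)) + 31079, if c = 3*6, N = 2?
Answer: 978625/36 ≈ 27184.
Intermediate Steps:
c = 18
V(Q) = 36 (V(Q) = 2*18 = 36)
n(M) = 1/36
(-3895 + n(-94)) + 31079 = (-3895 + 1/36) + 31079 = -140219/36 + 31079 = 978625/36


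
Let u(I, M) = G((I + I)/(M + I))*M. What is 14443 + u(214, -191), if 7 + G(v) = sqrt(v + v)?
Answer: 15780 - 382*sqrt(4922)/23 ≈ 14615.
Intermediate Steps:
G(v) = -7 + sqrt(2)*sqrt(v) (G(v) = -7 + sqrt(v + v) = -7 + sqrt(2*v) = -7 + sqrt(2)*sqrt(v))
u(I, M) = M*(-7 + 2*sqrt(I/(I + M))) (u(I, M) = (-7 + sqrt(2)*sqrt((I + I)/(M + I)))*M = (-7 + sqrt(2)*sqrt((2*I)/(I + M)))*M = (-7 + sqrt(2)*sqrt(2*I/(I + M)))*M = (-7 + sqrt(2)*(sqrt(2)*sqrt(I/(I + M))))*M = (-7 + 2*sqrt(I/(I + M)))*M = M*(-7 + 2*sqrt(I/(I + M))))
14443 + u(214, -191) = 14443 - 191*(-7 + 2*sqrt(214/(214 - 191))) = 14443 - 191*(-7 + 2*sqrt(214/23)) = 14443 - 191*(-7 + 2*(sqrt(4922)/23)) = 14443 - 191*(-7 + 2*sqrt(4922)/23) = 14443 + (1337 - 382*sqrt(4922)/23) = 15780 - 382*sqrt(4922)/23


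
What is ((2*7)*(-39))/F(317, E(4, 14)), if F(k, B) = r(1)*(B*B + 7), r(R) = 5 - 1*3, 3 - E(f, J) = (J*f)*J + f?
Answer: -273/616232 ≈ -0.00044301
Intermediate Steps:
E(f, J) = 3 - f - f*J² (E(f, J) = 3 - ((J*f)*J + f) = 3 - (f*J² + f) = 3 - (f + f*J²) = 3 + (-f - f*J²) = 3 - f - f*J²)
r(R) = 2 (r(R) = 5 - 3 = 2)
F(k, B) = 14 + 2*B² (F(k, B) = 2*(B*B + 7) = 2*(B² + 7) = 2*(7 + B²) = 14 + 2*B²)
((2*7)*(-39))/F(317, E(4, 14)) = ((2*7)*(-39))/(14 + 2*(3 - 1*4 - 1*4*14²)²) = (14*(-39))/(14 + 2*(3 - 4 - 1*4*196)²) = -546/(14 + 2*(3 - 4 - 784)²) = -546/(14 + 2*(-785)²) = -546/(14 + 2*616225) = -546/(14 + 1232450) = -546/1232464 = -546*1/1232464 = -273/616232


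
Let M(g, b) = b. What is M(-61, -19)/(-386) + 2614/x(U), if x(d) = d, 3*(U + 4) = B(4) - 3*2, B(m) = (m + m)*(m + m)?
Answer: 1513943/8878 ≈ 170.53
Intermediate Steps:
B(m) = 4*m**2 (B(m) = (2*m)*(2*m) = 4*m**2)
U = 46/3 (U = -4 + (4*4**2 - 3*2)/3 = -4 + (4*16 - 6)/3 = -4 + (64 - 6)/3 = -4 + (1/3)*58 = -4 + 58/3 = 46/3 ≈ 15.333)
M(-61, -19)/(-386) + 2614/x(U) = -19/(-386) + 2614/(46/3) = -19*(-1/386) + 2614*(3/46) = 19/386 + 3921/23 = 1513943/8878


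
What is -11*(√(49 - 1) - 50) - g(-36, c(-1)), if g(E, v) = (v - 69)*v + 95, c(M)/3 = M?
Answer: 239 - 44*√3 ≈ 162.79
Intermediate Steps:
c(M) = 3*M
g(E, v) = 95 + v*(-69 + v) (g(E, v) = (-69 + v)*v + 95 = v*(-69 + v) + 95 = 95 + v*(-69 + v))
-11*(√(49 - 1) - 50) - g(-36, c(-1)) = -11*(√(49 - 1) - 50) - (95 + (3*(-1))² - 207*(-1)) = -11*(√48 - 50) - (95 + (-3)² - 69*(-3)) = -11*(4*√3 - 50) - (95 + 9 + 207) = -11*(-50 + 4*√3) - 1*311 = (550 - 44*√3) - 311 = 239 - 44*√3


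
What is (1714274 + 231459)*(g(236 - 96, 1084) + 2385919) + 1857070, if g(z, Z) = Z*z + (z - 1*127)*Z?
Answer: 4965066900213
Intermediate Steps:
g(z, Z) = Z*z + Z*(-127 + z) (g(z, Z) = Z*z + (z - 127)*Z = Z*z + (-127 + z)*Z = Z*z + Z*(-127 + z))
(1714274 + 231459)*(g(236 - 96, 1084) + 2385919) + 1857070 = (1714274 + 231459)*(1084*(-127 + 2*(236 - 96)) + 2385919) + 1857070 = 1945733*(1084*(-127 + 2*140) + 2385919) + 1857070 = 1945733*(1084*(-127 + 280) + 2385919) + 1857070 = 1945733*(1084*153 + 2385919) + 1857070 = 1945733*(165852 + 2385919) + 1857070 = 1945733*2551771 + 1857070 = 4965065043143 + 1857070 = 4965066900213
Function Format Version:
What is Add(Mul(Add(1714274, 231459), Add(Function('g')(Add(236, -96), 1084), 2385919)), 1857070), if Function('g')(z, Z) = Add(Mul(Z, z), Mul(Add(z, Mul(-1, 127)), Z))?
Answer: 4965066900213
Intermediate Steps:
Function('g')(z, Z) = Add(Mul(Z, z), Mul(Z, Add(-127, z))) (Function('g')(z, Z) = Add(Mul(Z, z), Mul(Add(z, -127), Z)) = Add(Mul(Z, z), Mul(Add(-127, z), Z)) = Add(Mul(Z, z), Mul(Z, Add(-127, z))))
Add(Mul(Add(1714274, 231459), Add(Function('g')(Add(236, -96), 1084), 2385919)), 1857070) = Add(Mul(Add(1714274, 231459), Add(Mul(1084, Add(-127, Mul(2, Add(236, -96)))), 2385919)), 1857070) = Add(Mul(1945733, Add(Mul(1084, Add(-127, Mul(2, 140))), 2385919)), 1857070) = Add(Mul(1945733, Add(Mul(1084, Add(-127, 280)), 2385919)), 1857070) = Add(Mul(1945733, Add(Mul(1084, 153), 2385919)), 1857070) = Add(Mul(1945733, Add(165852, 2385919)), 1857070) = Add(Mul(1945733, 2551771), 1857070) = Add(4965065043143, 1857070) = 4965066900213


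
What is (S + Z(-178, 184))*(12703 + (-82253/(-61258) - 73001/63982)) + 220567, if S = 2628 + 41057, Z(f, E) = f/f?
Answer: 543987209353433917/979852339 ≈ 5.5517e+8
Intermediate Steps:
Z(f, E) = 1
S = 43685
(S + Z(-178, 184))*(12703 + (-82253/(-61258) - 73001/63982)) + 220567 = (43685 + 1)*(12703 + (-82253/(-61258) - 73001/63982)) + 220567 = 43686*(12703 + (-82253*(-1/61258) - 73001*1/63982)) + 220567 = 43686*(12703 + (82253/61258 - 73001/63982)) + 220567 = 43686*(12703 + 197704047/979852339) + 220567 = 43686*(12447261966364/979852339) + 220567 = 543771086262577704/979852339 + 220567 = 543987209353433917/979852339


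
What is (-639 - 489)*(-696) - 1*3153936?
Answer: -2368848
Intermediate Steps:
(-639 - 489)*(-696) - 1*3153936 = -1128*(-696) - 3153936 = 785088 - 3153936 = -2368848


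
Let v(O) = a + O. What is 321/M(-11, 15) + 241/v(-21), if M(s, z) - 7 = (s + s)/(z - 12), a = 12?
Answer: -8908/9 ≈ -989.78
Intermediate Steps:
M(s, z) = 7 + 2*s/(-12 + z) (M(s, z) = 7 + (s + s)/(z - 12) = 7 + (2*s)/(-12 + z) = 7 + 2*s/(-12 + z))
v(O) = 12 + O
321/M(-11, 15) + 241/v(-21) = 321/(((-84 + 2*(-11) + 7*15)/(-12 + 15))) + 241/(12 - 21) = 321/(((-84 - 22 + 105)/3)) + 241/(-9) = 321/(((⅓)*(-1))) + 241*(-⅑) = 321/(-⅓) - 241/9 = 321*(-3) - 241/9 = -963 - 241/9 = -8908/9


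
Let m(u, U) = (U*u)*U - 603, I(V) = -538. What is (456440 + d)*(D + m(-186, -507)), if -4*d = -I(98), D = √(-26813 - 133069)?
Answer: -43633498863087/2 + 912611*I*√159882/2 ≈ -2.1817e+13 + 1.8245e+8*I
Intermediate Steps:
m(u, U) = -603 + u*U² (m(u, U) = u*U² - 603 = -603 + u*U²)
D = I*√159882 (D = √(-159882) = I*√159882 ≈ 399.85*I)
d = -269/2 (d = -(-1)*(-538)/4 = -¼*538 = -269/2 ≈ -134.50)
(456440 + d)*(D + m(-186, -507)) = (456440 - 269/2)*(I*√159882 + (-603 - 186*(-507)²)) = 912611*(I*√159882 + (-603 - 186*257049))/2 = 912611*(I*√159882 + (-603 - 47811114))/2 = 912611*(I*√159882 - 47811717)/2 = 912611*(-47811717 + I*√159882)/2 = -43633498863087/2 + 912611*I*√159882/2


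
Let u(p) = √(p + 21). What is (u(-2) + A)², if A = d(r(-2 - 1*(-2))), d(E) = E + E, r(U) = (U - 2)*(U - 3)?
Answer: (12 + √19)² ≈ 267.61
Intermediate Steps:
r(U) = (-3 + U)*(-2 + U) (r(U) = (-2 + U)*(-3 + U) = (-3 + U)*(-2 + U))
u(p) = √(21 + p)
d(E) = 2*E
A = 12 (A = 2*(6 + (-2 - 1*(-2))² - 5*(-2 - 1*(-2))) = 2*(6 + (-2 + 2)² - 5*(-2 + 2)) = 2*(6 + 0² - 5*0) = 2*(6 + 0 + 0) = 2*6 = 12)
(u(-2) + A)² = (√(21 - 2) + 12)² = (√19 + 12)² = (12 + √19)²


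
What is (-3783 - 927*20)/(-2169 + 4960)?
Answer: -22323/2791 ≈ -7.9982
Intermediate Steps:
(-3783 - 927*20)/(-2169 + 4960) = (-3783 - 18540)/2791 = -22323*1/2791 = -22323/2791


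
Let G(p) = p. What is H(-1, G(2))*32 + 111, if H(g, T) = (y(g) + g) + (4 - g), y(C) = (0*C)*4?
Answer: 239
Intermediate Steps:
y(C) = 0 (y(C) = 0*4 = 0)
H(g, T) = 4 (H(g, T) = (0 + g) + (4 - g) = g + (4 - g) = 4)
H(-1, G(2))*32 + 111 = 4*32 + 111 = 128 + 111 = 239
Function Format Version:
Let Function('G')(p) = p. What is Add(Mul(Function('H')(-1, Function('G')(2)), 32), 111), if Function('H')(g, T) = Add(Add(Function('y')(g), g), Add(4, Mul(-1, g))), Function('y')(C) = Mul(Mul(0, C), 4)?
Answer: 239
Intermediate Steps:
Function('y')(C) = 0 (Function('y')(C) = Mul(0, 4) = 0)
Function('H')(g, T) = 4 (Function('H')(g, T) = Add(Add(0, g), Add(4, Mul(-1, g))) = Add(g, Add(4, Mul(-1, g))) = 4)
Add(Mul(Function('H')(-1, Function('G')(2)), 32), 111) = Add(Mul(4, 32), 111) = Add(128, 111) = 239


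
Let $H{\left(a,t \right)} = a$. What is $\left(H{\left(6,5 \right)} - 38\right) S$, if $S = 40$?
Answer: $-1280$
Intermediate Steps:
$\left(H{\left(6,5 \right)} - 38\right) S = \left(6 - 38\right) 40 = \left(-32\right) 40 = -1280$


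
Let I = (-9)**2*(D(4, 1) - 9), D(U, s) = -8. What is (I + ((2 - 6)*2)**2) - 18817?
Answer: -20130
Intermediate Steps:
I = -1377 (I = (-9)**2*(-8 - 9) = 81*(-17) = -1377)
(I + ((2 - 6)*2)**2) - 18817 = (-1377 + ((2 - 6)*2)**2) - 18817 = (-1377 + (-4*2)**2) - 18817 = (-1377 + (-8)**2) - 18817 = (-1377 + 64) - 18817 = -1313 - 18817 = -20130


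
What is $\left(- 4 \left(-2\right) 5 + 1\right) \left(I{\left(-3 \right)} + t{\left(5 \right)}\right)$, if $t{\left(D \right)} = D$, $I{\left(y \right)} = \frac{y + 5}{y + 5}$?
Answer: $246$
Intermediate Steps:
$I{\left(y \right)} = 1$ ($I{\left(y \right)} = \frac{5 + y}{5 + y} = 1$)
$\left(- 4 \left(-2\right) 5 + 1\right) \left(I{\left(-3 \right)} + t{\left(5 \right)}\right) = \left(- 4 \left(-2\right) 5 + 1\right) \left(1 + 5\right) = \left(- \left(-8\right) 5 + 1\right) 6 = \left(\left(-1\right) \left(-40\right) + 1\right) 6 = \left(40 + 1\right) 6 = 41 \cdot 6 = 246$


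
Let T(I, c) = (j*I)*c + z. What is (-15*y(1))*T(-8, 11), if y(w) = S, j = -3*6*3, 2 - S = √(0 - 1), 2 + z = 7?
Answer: -142710 + 71355*I ≈ -1.4271e+5 + 71355.0*I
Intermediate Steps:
z = 5 (z = -2 + 7 = 5)
S = 2 - I (S = 2 - √(0 - 1) = 2 - √(-1) = 2 - I ≈ 2.0 - 1.0*I)
j = -54 (j = -18*3 = -54)
y(w) = 2 - I
T(I, c) = 5 - 54*I*c (T(I, c) = (-54*I)*c + 5 = -54*I*c + 5 = 5 - 54*I*c)
(-15*y(1))*T(-8, 11) = (-15*(2 - I))*(5 - 54*(-8)*11) = (-30 + 15*I)*(5 + 4752) = (-30 + 15*I)*4757 = -142710 + 71355*I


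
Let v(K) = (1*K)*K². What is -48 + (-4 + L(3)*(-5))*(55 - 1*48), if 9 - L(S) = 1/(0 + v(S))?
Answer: -10522/27 ≈ -389.70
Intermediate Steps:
v(K) = K³ (v(K) = K*K² = K³)
L(S) = 9 - 1/S³ (L(S) = 9 - 1/(0 + S³) = 9 - 1/(S³) = 9 - 1/S³)
-48 + (-4 + L(3)*(-5))*(55 - 1*48) = -48 + (-4 + (9 - 1/3³)*(-5))*(55 - 1*48) = -48 + (-4 + (9 - 1*1/27)*(-5))*(55 - 48) = -48 + (-4 + (9 - 1/27)*(-5))*7 = -48 + (-4 + (242/27)*(-5))*7 = -48 + (-4 - 1210/27)*7 = -48 - 1318/27*7 = -48 - 9226/27 = -10522/27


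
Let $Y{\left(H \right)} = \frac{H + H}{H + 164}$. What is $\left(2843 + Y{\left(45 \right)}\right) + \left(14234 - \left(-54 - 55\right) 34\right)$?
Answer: $\frac{4343737}{209} \approx 20783.0$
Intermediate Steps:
$Y{\left(H \right)} = \frac{2 H}{164 + H}$
$\left(2843 + Y{\left(45 \right)}\right) + \left(14234 - \left(-54 - 55\right) 34\right) = \left(2843 + 2 \cdot 45 \frac{1}{164 + 45}\right) + \left(14234 - \left(-54 - 55\right) 34\right) = \left(2843 + 2 \cdot 45 \cdot \frac{1}{209}\right) + \left(14234 - \left(-109\right) 34\right) = \left(2843 + 2 \cdot 45 \cdot \frac{1}{209}\right) + \left(14234 - -3706\right) = \left(2843 + \frac{90}{209}\right) + \left(14234 + 3706\right) = \frac{594277}{209} + 17940 = \frac{4343737}{209}$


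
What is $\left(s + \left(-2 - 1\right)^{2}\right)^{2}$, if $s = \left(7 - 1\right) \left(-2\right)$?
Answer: $9$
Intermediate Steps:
$s = -12$ ($s = 6 \left(-2\right) = -12$)
$\left(s + \left(-2 - 1\right)^{2}\right)^{2} = \left(-12 + \left(-2 - 1\right)^{2}\right)^{2} = \left(-12 + \left(-3\right)^{2}\right)^{2} = \left(-12 + 9\right)^{2} = \left(-3\right)^{2} = 9$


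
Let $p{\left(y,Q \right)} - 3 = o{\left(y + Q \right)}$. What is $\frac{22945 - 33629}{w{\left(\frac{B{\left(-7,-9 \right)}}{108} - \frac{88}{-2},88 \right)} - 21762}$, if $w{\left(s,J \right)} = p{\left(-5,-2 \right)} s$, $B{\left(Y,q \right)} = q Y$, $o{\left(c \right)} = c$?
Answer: $\frac{32052}{65821} \approx 0.48696$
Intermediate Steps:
$B{\left(Y,q \right)} = Y q$
$p{\left(y,Q \right)} = 3 + Q + y$ ($p{\left(y,Q \right)} = 3 + \left(y + Q\right) = 3 + \left(Q + y\right) = 3 + Q + y$)
$w{\left(s,J \right)} = - 4 s$ ($w{\left(s,J \right)} = \left(3 - 2 - 5\right) s = - 4 s$)
$\frac{22945 - 33629}{w{\left(\frac{B{\left(-7,-9 \right)}}{108} - \frac{88}{-2},88 \right)} - 21762} = \frac{22945 - 33629}{- 4 \left(\frac{\left(-7\right) \left(-9\right)}{108} - \frac{88}{-2}\right) - 21762} = \frac{22945 - 33629}{- 4 \left(63 \cdot \frac{1}{108} - -44\right) - 21762} = \frac{22945 - 33629}{- 4 \left(\frac{7}{12} + 44\right) - 21762} = - \frac{10684}{\left(-4\right) \frac{535}{12} - 21762} = - \frac{10684}{- \frac{535}{3} - 21762} = - \frac{10684}{- \frac{65821}{3}} = \left(-10684\right) \left(- \frac{3}{65821}\right) = \frac{32052}{65821}$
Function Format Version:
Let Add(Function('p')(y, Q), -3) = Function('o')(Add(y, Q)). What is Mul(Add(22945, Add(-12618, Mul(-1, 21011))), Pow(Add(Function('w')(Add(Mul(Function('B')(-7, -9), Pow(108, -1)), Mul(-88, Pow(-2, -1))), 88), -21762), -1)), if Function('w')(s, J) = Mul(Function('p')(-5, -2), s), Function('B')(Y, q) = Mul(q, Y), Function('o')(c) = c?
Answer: Rational(32052, 65821) ≈ 0.48696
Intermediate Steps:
Function('B')(Y, q) = Mul(Y, q)
Function('p')(y, Q) = Add(3, Q, y) (Function('p')(y, Q) = Add(3, Add(y, Q)) = Add(3, Add(Q, y)) = Add(3, Q, y))
Function('w')(s, J) = Mul(-4, s) (Function('w')(s, J) = Mul(Add(3, -2, -5), s) = Mul(-4, s))
Mul(Add(22945, Add(-12618, Mul(-1, 21011))), Pow(Add(Function('w')(Add(Mul(Function('B')(-7, -9), Pow(108, -1)), Mul(-88, Pow(-2, -1))), 88), -21762), -1)) = Mul(Add(22945, Add(-12618, Mul(-1, 21011))), Pow(Add(Mul(-4, Add(Mul(Mul(-7, -9), Pow(108, -1)), Mul(-88, Pow(-2, -1)))), -21762), -1)) = Mul(Add(22945, Add(-12618, -21011)), Pow(Add(Mul(-4, Add(Mul(63, Rational(1, 108)), Mul(-88, Rational(-1, 2)))), -21762), -1)) = Mul(Add(22945, -33629), Pow(Add(Mul(-4, Add(Rational(7, 12), 44)), -21762), -1)) = Mul(-10684, Pow(Add(Mul(-4, Rational(535, 12)), -21762), -1)) = Mul(-10684, Pow(Add(Rational(-535, 3), -21762), -1)) = Mul(-10684, Pow(Rational(-65821, 3), -1)) = Mul(-10684, Rational(-3, 65821)) = Rational(32052, 65821)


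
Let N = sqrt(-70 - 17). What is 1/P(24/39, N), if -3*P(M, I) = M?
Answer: -39/8 ≈ -4.8750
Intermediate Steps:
N = I*sqrt(87) (N = sqrt(-87) = I*sqrt(87) ≈ 9.3274*I)
P(M, I) = -M/3
1/P(24/39, N) = 1/(-8/39) = -39/8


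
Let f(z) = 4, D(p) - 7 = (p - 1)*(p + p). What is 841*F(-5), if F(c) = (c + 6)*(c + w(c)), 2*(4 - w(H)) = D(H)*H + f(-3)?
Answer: 276689/2 ≈ 1.3834e+5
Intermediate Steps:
D(p) = 7 + 2*p*(-1 + p) (D(p) = 7 + (p - 1)*(p + p) = 7 + (-1 + p)*(2*p) = 7 + 2*p*(-1 + p))
w(H) = 2 - H*(7 - 2*H + 2*H**2)/2 (w(H) = 4 - ((7 - 2*H + 2*H**2)*H + 4)/2 = 4 - (H*(7 - 2*H + 2*H**2) + 4)/2 = 4 - (4 + H*(7 - 2*H + 2*H**2))/2 = 4 + (-2 - H*(7 - 2*H + 2*H**2)/2) = 2 - H*(7 - 2*H + 2*H**2)/2)
F(c) = (6 + c)*(2 + c**2 - c**3 - 5*c/2) (F(c) = (c + 6)*(c + (2 + c**2 - c**3 - 7*c/2)) = (6 + c)*(2 + c**2 - c**3 - 5*c/2))
841*F(-5) = 841*(12 - 1*(-5)**4 - 13*(-5) - 5*(-5)**3 + (7/2)*(-5)**2) = 841*(12 - 1*625 + 65 - 5*(-125) + (7/2)*25) = 841*(12 - 625 + 65 + 625 + 175/2) = 841*(329/2) = 276689/2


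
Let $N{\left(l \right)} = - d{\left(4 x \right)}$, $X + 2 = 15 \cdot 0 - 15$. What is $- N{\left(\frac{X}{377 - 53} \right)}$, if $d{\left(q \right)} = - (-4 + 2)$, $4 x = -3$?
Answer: $2$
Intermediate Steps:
$x = - \frac{3}{4}$ ($x = \frac{1}{4} \left(-3\right) = - \frac{3}{4} \approx -0.75$)
$X = -17$ ($X = -2 + \left(15 \cdot 0 - 15\right) = -2 + \left(0 - 15\right) = -2 - 15 = -17$)
$d{\left(q \right)} = 2$ ($d{\left(q \right)} = \left(-1\right) \left(-2\right) = 2$)
$N{\left(l \right)} = -2$ ($N{\left(l \right)} = \left(-1\right) 2 = -2$)
$- N{\left(\frac{X}{377 - 53} \right)} = \left(-1\right) \left(-2\right) = 2$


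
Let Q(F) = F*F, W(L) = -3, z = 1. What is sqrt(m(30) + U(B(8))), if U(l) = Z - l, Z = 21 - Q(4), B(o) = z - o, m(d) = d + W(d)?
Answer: sqrt(39) ≈ 6.2450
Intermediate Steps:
Q(F) = F**2
m(d) = -3 + d (m(d) = d - 3 = -3 + d)
B(o) = 1 - o
Z = 5 (Z = 21 - 1*4**2 = 21 - 1*16 = 21 - 16 = 5)
U(l) = 5 - l
sqrt(m(30) + U(B(8))) = sqrt((-3 + 30) + (5 - (1 - 1*8))) = sqrt(27 + (5 - (1 - 8))) = sqrt(27 + (5 - 1*(-7))) = sqrt(27 + (5 + 7)) = sqrt(27 + 12) = sqrt(39)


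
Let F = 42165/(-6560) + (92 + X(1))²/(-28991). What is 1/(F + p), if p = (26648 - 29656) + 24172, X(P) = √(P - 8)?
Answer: 38036192*I/(241408*√7 + 804742390801*I) ≈ 4.7265e-5 + 3.7513e-11*I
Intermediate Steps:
X(P) = √(-8 + P)
F = -8433/1312 - (92 + I*√7)²/28991 (F = 42165/(-6560) + (92 + √(-8 + 1))²/(-28991) = 42165*(-1/6560) + (92 + √(-7))²*(-1/28991) = -8433/1312 + (92 + I*√7)²*(-1/28991) = -8433/1312 - (92 + I*√7)²/28991 ≈ -6.7193 - 0.016792*I)
p = 21164 (p = -3008 + 24172 = 21164)
1/(F + p) = 1/((-255576687/38036192 - 184*I*√7/28991) + 21164) = 1/(804742390801/38036192 - 184*I*√7/28991)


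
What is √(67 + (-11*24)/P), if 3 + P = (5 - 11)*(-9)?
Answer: √17867/17 ≈ 7.8628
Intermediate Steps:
P = 51 (P = -3 + (5 - 11)*(-9) = -3 - 6*(-9) = -3 + 54 = 51)
√(67 + (-11*24)/P) = √(67 - 11*24/51) = √(67 - 264*1/51) = √(67 - 88/17) = √(1051/17) = √17867/17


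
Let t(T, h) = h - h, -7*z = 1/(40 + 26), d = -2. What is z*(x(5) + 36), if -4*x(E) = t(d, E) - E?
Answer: -149/1848 ≈ -0.080628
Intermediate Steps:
z = -1/462 (z = -1/(7*(40 + 26)) = -⅐/66 = -⅐*1/66 = -1/462 ≈ -0.0021645)
t(T, h) = 0
x(E) = E/4 (x(E) = -(0 - E)/4 = -(-1)*E/4 = E/4)
z*(x(5) + 36) = -((¼)*5 + 36)/462 = -(5/4 + 36)/462 = -1/462*149/4 = -149/1848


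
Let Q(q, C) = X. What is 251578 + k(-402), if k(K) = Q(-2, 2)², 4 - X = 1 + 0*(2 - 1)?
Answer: 251587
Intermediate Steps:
X = 3 (X = 4 - (1 + 0*(2 - 1)) = 4 - (1 + 0*1) = 4 - (1 + 0) = 4 - 1*1 = 4 - 1 = 3)
Q(q, C) = 3
k(K) = 9 (k(K) = 3² = 9)
251578 + k(-402) = 251578 + 9 = 251587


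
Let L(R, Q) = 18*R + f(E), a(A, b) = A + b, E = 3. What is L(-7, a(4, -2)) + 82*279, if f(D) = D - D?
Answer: 22752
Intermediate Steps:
f(D) = 0
L(R, Q) = 18*R (L(R, Q) = 18*R + 0 = 18*R)
L(-7, a(4, -2)) + 82*279 = 18*(-7) + 82*279 = -126 + 22878 = 22752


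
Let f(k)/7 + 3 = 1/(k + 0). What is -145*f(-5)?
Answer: 3248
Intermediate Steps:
f(k) = -21 + 7/k (f(k) = -21 + 7/(k + 0) = -21 + 7/k)
-145*f(-5) = -145*(-21 + 7/(-5)) = -145*(-21 + 7*(-⅕)) = -145*(-21 - 7/5) = -145*(-112/5) = 3248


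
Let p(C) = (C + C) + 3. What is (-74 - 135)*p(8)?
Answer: -3971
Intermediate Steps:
p(C) = 3 + 2*C (p(C) = 2*C + 3 = 3 + 2*C)
(-74 - 135)*p(8) = (-74 - 135)*(3 + 2*8) = -209*(3 + 16) = -209*19 = -3971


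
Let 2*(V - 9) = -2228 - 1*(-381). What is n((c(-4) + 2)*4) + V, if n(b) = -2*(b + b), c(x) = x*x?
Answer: -2405/2 ≈ -1202.5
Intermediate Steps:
c(x) = x**2
V = -1829/2 (V = 9 + (-2228 - 1*(-381))/2 = 9 + (-2228 + 381)/2 = 9 + (1/2)*(-1847) = 9 - 1847/2 = -1829/2 ≈ -914.50)
n(b) = -4*b
n((c(-4) + 2)*4) + V = -4*((-4)**2 + 2)*4 - 1829/2 = -4*(16 + 2)*4 - 1829/2 = -72*4 - 1829/2 = -4*72 - 1829/2 = -288 - 1829/2 = -2405/2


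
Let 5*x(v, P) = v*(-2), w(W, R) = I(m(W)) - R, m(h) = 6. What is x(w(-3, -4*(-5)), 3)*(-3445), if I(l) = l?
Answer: -19292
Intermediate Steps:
w(W, R) = 6 - R
x(v, P) = -2*v/5 (x(v, P) = (v*(-2))/5 = (-2*v)/5 = -2*v/5)
x(w(-3, -4*(-5)), 3)*(-3445) = -2*(6 - (-4)*(-5))/5*(-3445) = -2*(6 - 1*20)/5*(-3445) = -2*(6 - 20)/5*(-3445) = -⅖*(-14)*(-3445) = (28/5)*(-3445) = -19292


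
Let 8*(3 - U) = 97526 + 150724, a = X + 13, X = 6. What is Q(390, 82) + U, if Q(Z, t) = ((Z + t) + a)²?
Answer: 840211/4 ≈ 2.1005e+5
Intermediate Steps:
a = 19 (a = 6 + 13 = 19)
U = -124113/4 (U = 3 - (97526 + 150724)/8 = 3 - ⅛*248250 = 3 - 124125/4 = -124113/4 ≈ -31028.)
Q(Z, t) = (19 + Z + t)² (Q(Z, t) = ((Z + t) + 19)² = (19 + Z + t)²)
Q(390, 82) + U = (19 + 390 + 82)² - 124113/4 = 491² - 124113/4 = 241081 - 124113/4 = 840211/4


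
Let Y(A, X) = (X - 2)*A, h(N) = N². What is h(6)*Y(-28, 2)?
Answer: 0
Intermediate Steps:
Y(A, X) = A*(-2 + X) (Y(A, X) = (-2 + X)*A = A*(-2 + X))
h(6)*Y(-28, 2) = 6²*(-28*(-2 + 2)) = 36*(-28*0) = 36*0 = 0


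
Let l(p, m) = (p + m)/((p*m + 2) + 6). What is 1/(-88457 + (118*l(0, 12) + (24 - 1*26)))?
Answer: -1/88282 ≈ -1.1327e-5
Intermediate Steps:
l(p, m) = (m + p)/(8 + m*p) (l(p, m) = (m + p)/((m*p + 2) + 6) = (m + p)/((2 + m*p) + 6) = (m + p)/(8 + m*p))
1/(-88457 + (118*l(0, 12) + (24 - 1*26))) = 1/(-88457 + (118*((12 + 0)/(8 + 12*0)) + (24 - 1*26))) = 1/(-88457 + (118*(12/(8 + 0)) + (24 - 26))) = 1/(-88457 + (118*(12/8) - 2)) = 1/(-88457 + (118*((1/8)*12) - 2)) = 1/(-88457 + (118*(3/2) - 2)) = 1/(-88457 + (177 - 2)) = 1/(-88457 + 175) = 1/(-88282) = -1/88282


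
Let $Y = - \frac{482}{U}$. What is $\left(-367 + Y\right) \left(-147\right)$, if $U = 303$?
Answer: $\frac{5472467}{101} \approx 54183.0$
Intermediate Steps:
$Y = - \frac{482}{303} \approx -1.5908$
$\left(-367 + Y\right) \left(-147\right) = \left(-367 - \frac{482}{303}\right) \left(-147\right) = \left(- \frac{111683}{303}\right) \left(-147\right) = \frac{5472467}{101}$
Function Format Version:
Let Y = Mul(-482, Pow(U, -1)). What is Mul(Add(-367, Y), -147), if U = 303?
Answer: Rational(5472467, 101) ≈ 54183.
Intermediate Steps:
Y = Rational(-482, 303) (Y = Mul(-482, Pow(303, -1)) = Mul(-482, Rational(1, 303)) = Rational(-482, 303) ≈ -1.5908)
Mul(Add(-367, Y), -147) = Mul(Add(-367, Rational(-482, 303)), -147) = Mul(Rational(-111683, 303), -147) = Rational(5472467, 101)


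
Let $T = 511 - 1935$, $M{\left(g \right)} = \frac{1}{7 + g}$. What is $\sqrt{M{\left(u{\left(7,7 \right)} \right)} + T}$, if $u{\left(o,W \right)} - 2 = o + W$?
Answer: $\frac{3 i \sqrt{83697}}{23} \approx 37.735 i$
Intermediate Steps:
$u{\left(o,W \right)} = 2 + W + o$ ($u{\left(o,W \right)} = 2 + \left(o + W\right) = 2 + \left(W + o\right) = 2 + W + o$)
$T = -1424$
$\sqrt{M{\left(u{\left(7,7 \right)} \right)} + T} = \sqrt{\frac{1}{7 + \left(2 + 7 + 7\right)} - 1424} = \sqrt{\frac{1}{7 + 16} - 1424} = \sqrt{\frac{1}{23} - 1424} = \sqrt{- \frac{32751}{23}} = \frac{3 i \sqrt{83697}}{23}$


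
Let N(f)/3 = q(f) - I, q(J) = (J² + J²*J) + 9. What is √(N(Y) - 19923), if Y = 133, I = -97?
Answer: √7091373 ≈ 2663.0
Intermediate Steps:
q(J) = 9 + J² + J³ (q(J) = (J² + J³) + 9 = 9 + J² + J³)
N(f) = 318 + 3*f² + 3*f³ (N(f) = 3*((9 + f² + f³) - 1*(-97)) = 3*((9 + f² + f³) + 97) = 3*(106 + f² + f³) = 318 + 3*f² + 3*f³)
√(N(Y) - 19923) = √((318 + 3*133² + 3*133³) - 19923) = √((318 + 3*17689 + 3*2352637) - 19923) = √((318 + 53067 + 7057911) - 19923) = √(7111296 - 19923) = √7091373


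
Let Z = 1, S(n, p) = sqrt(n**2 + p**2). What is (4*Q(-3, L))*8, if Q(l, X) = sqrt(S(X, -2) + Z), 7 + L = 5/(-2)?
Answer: 16*sqrt(4 + 2*sqrt(377)) ≈ 104.72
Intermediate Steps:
L = -19/2 (L = -7 + 5/(-2) = -7 + 5*(-1/2) = -7 - 5/2 = -19/2 ≈ -9.5000)
Q(l, X) = sqrt(1 + sqrt(4 + X**2)) (Q(l, X) = sqrt(sqrt(X**2 + (-2)**2) + 1) = sqrt(sqrt(X**2 + 4) + 1) = sqrt(sqrt(4 + X**2) + 1) = sqrt(1 + sqrt(4 + X**2)))
(4*Q(-3, L))*8 = (4*sqrt(1 + sqrt(4 + (-19/2)**2)))*8 = (4*sqrt(1 + sqrt(4 + 361/4)))*8 = (4*sqrt(1 + sqrt(377/4)))*8 = (4*sqrt(1 + sqrt(377)/2))*8 = 32*sqrt(1 + sqrt(377)/2)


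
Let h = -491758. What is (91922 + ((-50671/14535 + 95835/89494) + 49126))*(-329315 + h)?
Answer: -50214479770823826161/433598430 ≈ -1.1581e+11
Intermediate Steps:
(91922 + ((-50671/14535 + 95835/89494) + 49126))*(-329315 + h) = (91922 + ((-50671/14535 + 95835/89494) + 49126))*(-329315 - 491758) = (91922 + ((-50671*1/14535 + 95835*(1/89494)) + 49126))*(-821073) = (91922 + ((-50671/14535 + 95835/89494) + 49126))*(-821073) = (91922 + (-3141788749/1300795290 + 49126))*(-821073) = (91922 + 63899727627791/1300795290)*(-821073) = (183471432275171/1300795290)*(-821073) = -50214479770823826161/433598430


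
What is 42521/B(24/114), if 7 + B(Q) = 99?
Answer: 42521/92 ≈ 462.18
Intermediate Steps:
B(Q) = 92 (B(Q) = -7 + 99 = 92)
42521/B(24/114) = 42521/92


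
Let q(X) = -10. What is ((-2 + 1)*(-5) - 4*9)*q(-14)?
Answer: 310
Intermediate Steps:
((-2 + 1)*(-5) - 4*9)*q(-14) = ((-2 + 1)*(-5) - 4*9)*(-10) = (-1*(-5) - 36)*(-10) = (5 - 36)*(-10) = -31*(-10) = 310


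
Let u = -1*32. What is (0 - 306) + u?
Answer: -338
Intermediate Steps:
u = -32
(0 - 306) + u = (0 - 306) - 32 = -306 - 32 = -338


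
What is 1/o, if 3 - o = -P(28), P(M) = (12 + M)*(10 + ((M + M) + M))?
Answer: 1/3763 ≈ 0.00026575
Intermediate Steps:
P(M) = (10 + 3*M)*(12 + M) (P(M) = (12 + M)*(10 + (2*M + M)) = (12 + M)*(10 + 3*M) = (10 + 3*M)*(12 + M))
o = 3763 (o = 3 - (-1)*(120 + 3*28² + 46*28) = 3 - (-1)*(120 + 3*784 + 1288) = 3 - (-1)*(120 + 2352 + 1288) = 3 - (-1)*3760 = 3 - 1*(-3760) = 3 + 3760 = 3763)
1/o = 1/3763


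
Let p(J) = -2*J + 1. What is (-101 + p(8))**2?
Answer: 13456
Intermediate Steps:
p(J) = 1 - 2*J
(-101 + p(8))**2 = (-101 + (1 - 2*8))**2 = (-101 + (1 - 16))**2 = (-101 - 15)**2 = (-116)**2 = 13456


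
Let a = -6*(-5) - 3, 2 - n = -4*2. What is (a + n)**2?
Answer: 1369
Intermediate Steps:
n = 10 (n = 2 - (-4)*2 = 2 - 1*(-8) = 2 + 8 = 10)
a = 27 (a = 30 - 3 = 27)
(a + n)**2 = (27 + 10)**2 = 37**2 = 1369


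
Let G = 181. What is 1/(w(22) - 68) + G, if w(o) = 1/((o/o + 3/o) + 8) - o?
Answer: 3270107/18068 ≈ 180.99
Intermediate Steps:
w(o) = 1/(9 + 3/o) - o (w(o) = 1/((1 + 3/o) + 8) - o = 1/(9 + 3/o) - o)
1/(w(22) - 68) + G = 1/(-1*22*(2 + 9*22)/(3 + 9*22) - 68) + 181 = 1/(-1*22*(2 + 198)/(3 + 198) - 68) + 181 = 1/(-1*22*200/201 - 68) + 181 = 1/(-1*22*1/201*200 - 68) + 181 = 1/(-4400/201 - 68) + 181 = 1/(-18068/201) + 181 = -201/18068 + 181 = 3270107/18068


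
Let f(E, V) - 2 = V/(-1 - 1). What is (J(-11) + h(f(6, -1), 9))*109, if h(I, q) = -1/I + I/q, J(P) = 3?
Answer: 28231/90 ≈ 313.68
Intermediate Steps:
f(E, V) = 2 - V/2 (f(E, V) = 2 + V/(-1 - 1) = 2 + V/(-2) = 2 + V*(-1/2) = 2 - V/2)
(J(-11) + h(f(6, -1), 9))*109 = (3 + (-1/(2 - 1/2*(-1)) + (2 - 1/2*(-1))/9))*109 = (3 + (-1/(2 + 1/2) + (2 + 1/2)*(1/9)))*109 = (3 + (-1/5/2 + (5/2)*(1/9)))*109 = (3 + (-1*2/5 + 5/18))*109 = (3 + (-2/5 + 5/18))*109 = (3 - 11/90)*109 = (259/90)*109 = 28231/90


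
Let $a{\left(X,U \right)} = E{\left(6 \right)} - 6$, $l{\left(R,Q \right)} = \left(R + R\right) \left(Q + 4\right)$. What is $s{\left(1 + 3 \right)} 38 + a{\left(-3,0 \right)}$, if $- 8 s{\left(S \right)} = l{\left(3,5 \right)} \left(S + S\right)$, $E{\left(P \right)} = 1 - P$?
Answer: $-2063$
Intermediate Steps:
$l{\left(R,Q \right)} = 2 R \left(4 + Q\right)$
$a{\left(X,U \right)} = -11$ ($a{\left(X,U \right)} = \left(1 - 6\right) - 6 = -5 - 6 = -11$)
$s{\left(S \right)} = - \frac{27 S}{2}$ ($s{\left(S \right)} = - \frac{2 \cdot 3 \left(4 + 5\right) \left(S + S\right)}{8} = - \frac{2 \cdot 3 \cdot 9 \cdot 2 S}{8} = - \frac{54 \cdot 2 S}{8} = - \frac{108 S}{8} = - \frac{27 S}{2}$)
$s{\left(1 + 3 \right)} 38 + a{\left(-3,0 \right)} = - \frac{27 \left(1 + 3\right)}{2} \cdot 38 - 11 = \left(- \frac{27}{2}\right) 4 \cdot 38 - 11 = \left(-54\right) 38 - 11 = -2052 - 11 = -2063$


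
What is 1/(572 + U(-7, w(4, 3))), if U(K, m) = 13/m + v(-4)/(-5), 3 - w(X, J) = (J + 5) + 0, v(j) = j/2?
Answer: 5/2849 ≈ 0.0017550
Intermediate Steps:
v(j) = j/2 (v(j) = j*(½) = j/2)
w(X, J) = -2 - J (w(X, J) = 3 - ((J + 5) + 0) = 3 - ((5 + J) + 0) = 3 - (5 + J) = 3 + (-5 - J) = -2 - J)
U(K, m) = ⅖ + 13/m (U(K, m) = 13/m + ((½)*(-4))/(-5) = 13/m - 2*(-⅕) = 13/m + ⅖ = ⅖ + 13/m)
1/(572 + U(-7, w(4, 3))) = 1/(572 + (⅖ + 13/(-2 - 1*3))) = 1/(572 + (⅖ + 13/(-2 - 3))) = 1/(572 + (⅖ + 13/(-5))) = 1/(572 + (⅖ + 13*(-⅕))) = 1/(572 + (⅖ - 13/5)) = 1/(572 - 11/5) = 1/(2849/5) = 5/2849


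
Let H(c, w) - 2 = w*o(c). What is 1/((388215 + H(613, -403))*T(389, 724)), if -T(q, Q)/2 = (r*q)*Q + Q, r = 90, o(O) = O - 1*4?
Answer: -1/7238871559120 ≈ -1.3814e-13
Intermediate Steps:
o(O) = -4 + O (o(O) = O - 4 = -4 + O)
T(q, Q) = -2*Q - 180*Q*q (T(q, Q) = -2*((90*q)*Q + Q) = -2*(90*Q*q + Q) = -2*(Q + 90*Q*q) = -2*Q - 180*Q*q)
H(c, w) = 2 + w*(-4 + c)
1/((388215 + H(613, -403))*T(389, 724)) = 1/((388215 + (2 - 403*(-4 + 613)))*((-2*724*(1 + 90*389)))) = 1/((388215 + (2 - 403*609))*((-2*724*(1 + 35010)))) = 1/((388215 + (2 - 245427))*((-2*724*35011))) = 1/((388215 - 245425)*(-50695928)) = -1/50695928/142790 = (1/142790)*(-1/50695928) = -1/7238871559120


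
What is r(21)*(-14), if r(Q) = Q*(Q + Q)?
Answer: -12348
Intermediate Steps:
r(Q) = 2*Q² (r(Q) = Q*(2*Q) = 2*Q²)
r(21)*(-14) = (2*21²)*(-14) = (2*441)*(-14) = 882*(-14) = -12348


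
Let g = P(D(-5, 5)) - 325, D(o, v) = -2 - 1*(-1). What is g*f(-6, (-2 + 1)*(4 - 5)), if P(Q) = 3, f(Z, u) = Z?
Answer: 1932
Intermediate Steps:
D(o, v) = -1 (D(o, v) = -2 + 1 = -1)
g = -322 (g = 3 - 325 = -322)
g*f(-6, (-2 + 1)*(4 - 5)) = -322*(-6) = 1932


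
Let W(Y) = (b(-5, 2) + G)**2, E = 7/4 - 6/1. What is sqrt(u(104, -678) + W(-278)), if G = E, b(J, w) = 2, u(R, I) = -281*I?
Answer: sqrt(3048369)/4 ≈ 436.49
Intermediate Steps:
E = -17/4 (E = 7*(1/4) - 6*1 = 7/4 - 6 = -17/4 ≈ -4.2500)
G = -17/4 ≈ -4.2500
W(Y) = 81/16 (W(Y) = (2 - 17/4)**2 = (-9/4)**2 = 81/16)
sqrt(u(104, -678) + W(-278)) = sqrt(-281*(-678) + 81/16) = sqrt(190518 + 81/16) = sqrt(3048369/16) = sqrt(3048369)/4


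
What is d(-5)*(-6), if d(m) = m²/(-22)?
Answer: 75/11 ≈ 6.8182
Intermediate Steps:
d(m) = -m²/22
d(-5)*(-6) = -1/22*(-5)²*(-6) = -1/22*25*(-6) = -25/22*(-6) = 75/11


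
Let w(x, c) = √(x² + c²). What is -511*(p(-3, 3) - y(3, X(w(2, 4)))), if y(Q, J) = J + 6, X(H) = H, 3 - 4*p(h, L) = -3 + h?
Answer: 7665/4 + 1022*√5 ≈ 4201.5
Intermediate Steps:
w(x, c) = √(c² + x²)
p(h, L) = 3/2 - h/4 (p(h, L) = ¾ - (-3 + h)/4 = ¾ + (¾ - h/4) = 3/2 - h/4)
y(Q, J) = 6 + J
-511*(p(-3, 3) - y(3, X(w(2, 4)))) = -511*((3/2 - ¼*(-3)) - (6 + √(4² + 2²))) = -511*((3/2 + ¾) - (6 + √(16 + 4))) = -511*(9/4 - (6 + √20)) = -511*(9/4 - (6 + 2*√5)) = -511*(9/4 + (-6 - 2*√5)) = -511*(-15/4 - 2*√5) = 7665/4 + 1022*√5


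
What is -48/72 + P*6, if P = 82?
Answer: 1474/3 ≈ 491.33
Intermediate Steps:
-48/72 + P*6 = -48/72 + 82*6 = -48*1/72 + 492 = -⅔ + 492 = 1474/3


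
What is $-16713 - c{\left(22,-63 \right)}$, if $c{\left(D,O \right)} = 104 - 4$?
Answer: $-16813$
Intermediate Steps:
$c{\left(D,O \right)} = 100$
$-16713 - c{\left(22,-63 \right)} = -16713 - 100 = -16813$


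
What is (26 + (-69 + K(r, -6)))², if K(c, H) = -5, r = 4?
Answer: 2304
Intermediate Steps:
(26 + (-69 + K(r, -6)))² = (26 + (-69 - 5))² = (26 - 74)² = (-48)² = 2304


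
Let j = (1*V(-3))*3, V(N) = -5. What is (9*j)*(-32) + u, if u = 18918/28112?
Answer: 60731379/14056 ≈ 4320.7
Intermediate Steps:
j = -15 (j = (1*(-5))*3 = -5*3 = -15)
u = 9459/14056 (u = 18918*(1/28112) = 9459/14056 ≈ 0.67295)
(9*j)*(-32) + u = (9*(-15))*(-32) + 9459/14056 = -135*(-32) + 9459/14056 = 4320 + 9459/14056 = 60731379/14056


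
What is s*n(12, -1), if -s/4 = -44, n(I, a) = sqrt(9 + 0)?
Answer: 528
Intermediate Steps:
n(I, a) = 3 (n(I, a) = sqrt(9) = 3)
s = 176 (s = -4*(-44) = 176)
s*n(12, -1) = 176*3 = 528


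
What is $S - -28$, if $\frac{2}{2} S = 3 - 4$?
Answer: $27$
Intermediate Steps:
$S = -1$ ($S = 3 - 4 = -1$)
$S - -28 = -1 - -28 = -1 + 28 = 27$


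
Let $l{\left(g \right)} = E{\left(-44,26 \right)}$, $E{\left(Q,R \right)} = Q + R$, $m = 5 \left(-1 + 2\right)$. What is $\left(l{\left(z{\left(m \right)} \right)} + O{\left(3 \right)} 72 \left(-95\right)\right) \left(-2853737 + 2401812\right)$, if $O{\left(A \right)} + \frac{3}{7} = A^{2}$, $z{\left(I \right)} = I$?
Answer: $\frac{185526962550}{7} \approx 2.6504 \cdot 10^{10}$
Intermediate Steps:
$m = 5$ ($m = 5 \cdot 1 = 5$)
$O{\left(A \right)} = - \frac{3}{7} + A^{2}$
$l{\left(g \right)} = -18$ ($l{\left(g \right)} = -44 + 26 = -18$)
$\left(l{\left(z{\left(m \right)} \right)} + O{\left(3 \right)} 72 \left(-95\right)\right) \left(-2853737 + 2401812\right) = \left(-18 + \left(- \frac{3}{7} + 3^{2}\right) 72 \left(-95\right)\right) \left(-2853737 + 2401812\right) = \left(-18 + \left(- \frac{3}{7} + 9\right) 72 \left(-95\right)\right) \left(-451925\right) = \left(-18 + \frac{60}{7} \cdot 72 \left(-95\right)\right) \left(-451925\right) = \left(-18 + \frac{4320}{7} \left(-95\right)\right) \left(-451925\right) = \left(-18 - \frac{410400}{7}\right) \left(-451925\right) = \left(- \frac{410526}{7}\right) \left(-451925\right) = \frac{185526962550}{7}$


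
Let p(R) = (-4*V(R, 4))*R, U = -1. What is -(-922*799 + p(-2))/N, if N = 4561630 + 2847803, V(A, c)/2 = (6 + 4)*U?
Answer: 736838/7409433 ≈ 0.099446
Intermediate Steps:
V(A, c) = -20 (V(A, c) = 2*((6 + 4)*(-1)) = 2*(10*(-1)) = 2*(-10) = -20)
p(R) = 80*R (p(R) = (-4*(-20))*R = 80*R)
N = 7409433
-(-922*799 + p(-2))/N = -(-922*799 + 80*(-2))/7409433 = -(-736678 - 160)/7409433 = -(-736838)/7409433 = -1*(-736838/7409433) = 736838/7409433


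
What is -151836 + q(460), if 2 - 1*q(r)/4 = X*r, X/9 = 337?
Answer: -5732548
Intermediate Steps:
X = 3033 (X = 9*337 = 3033)
q(r) = 8 - 12132*r
-151836 + q(460) = -151836 + (8 - 12132*460) = -151836 + (8 - 5580720) = -151836 - 5580712 = -5732548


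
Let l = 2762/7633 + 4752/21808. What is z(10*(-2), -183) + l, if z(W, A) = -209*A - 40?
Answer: 397503215860/10403779 ≈ 38208.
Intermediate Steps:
z(W, A) = -40 - 209*A
l = 6031607/10403779 (l = 2762*(1/7633) + 4752*(1/21808) = 2762/7633 + 297/1363 = 6031607/10403779 ≈ 0.57975)
z(10*(-2), -183) + l = (-40 - 209*(-183)) + 6031607/10403779 = (-40 + 38247) + 6031607/10403779 = 38207 + 6031607/10403779 = 397503215860/10403779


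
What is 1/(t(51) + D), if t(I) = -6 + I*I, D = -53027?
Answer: -1/50432 ≈ -1.9829e-5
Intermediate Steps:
t(I) = -6 + I**2
1/(t(51) + D) = 1/((-6 + 51**2) - 53027) = 1/((-6 + 2601) - 53027) = 1/(2595 - 53027) = 1/(-50432) = -1/50432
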